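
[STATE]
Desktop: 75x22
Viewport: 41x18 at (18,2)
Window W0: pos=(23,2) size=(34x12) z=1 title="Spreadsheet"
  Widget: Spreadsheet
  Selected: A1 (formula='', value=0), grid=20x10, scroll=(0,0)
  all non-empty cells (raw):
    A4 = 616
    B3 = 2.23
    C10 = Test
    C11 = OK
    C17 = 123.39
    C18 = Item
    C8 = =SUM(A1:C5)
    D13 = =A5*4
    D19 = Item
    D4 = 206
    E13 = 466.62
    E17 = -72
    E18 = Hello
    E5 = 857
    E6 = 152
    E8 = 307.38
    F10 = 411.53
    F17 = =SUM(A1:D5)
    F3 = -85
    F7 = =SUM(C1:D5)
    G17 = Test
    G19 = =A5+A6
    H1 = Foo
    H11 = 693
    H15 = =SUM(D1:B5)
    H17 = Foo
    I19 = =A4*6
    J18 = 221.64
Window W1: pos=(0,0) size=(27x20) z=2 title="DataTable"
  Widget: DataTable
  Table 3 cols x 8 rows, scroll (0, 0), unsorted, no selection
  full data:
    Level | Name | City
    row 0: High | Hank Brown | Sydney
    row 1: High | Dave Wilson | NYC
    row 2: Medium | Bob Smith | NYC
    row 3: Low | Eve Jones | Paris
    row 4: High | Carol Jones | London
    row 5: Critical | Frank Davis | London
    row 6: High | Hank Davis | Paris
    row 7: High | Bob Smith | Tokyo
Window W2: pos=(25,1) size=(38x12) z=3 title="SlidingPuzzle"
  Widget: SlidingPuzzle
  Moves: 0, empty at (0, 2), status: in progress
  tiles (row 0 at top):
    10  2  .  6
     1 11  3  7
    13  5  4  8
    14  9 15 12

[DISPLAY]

───────┃ SlidingPuzzle                   
   │Cit┠─────────────────────────────────
───┼───┃┌────┬────┬────┬────┐            
wn │Syd┃│ 10 │  2 │    │  6 │            
son│NYC┃├────┼────┼────┼────┤            
h  │NYC┃│  1 │ 11 │  3 │  7 │            
s  │Par┃├────┼────┼────┼────┤            
nes│Lon┃│ 13 │  5 │  4 │  8 │            
vis│Lon┃├────┼────┼────┼────┤            
is │Par┃│ 14 │  9 │ 15 │ 12 │            
h  │Tok┗━━━━━━━━━━━━━━━━━━━━━━━━━━━━━━━━━
        ┃━━━━━━━━━━━━━━━━━━━━━━━━━━━━━┛  
        ┃                                
        ┃                                
        ┃                                
        ┃                                
        ┃                                
━━━━━━━━┛                                


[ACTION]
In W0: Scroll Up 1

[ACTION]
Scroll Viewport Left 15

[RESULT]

──────────────────────┃ SlidingPuzzle    
vel   │Name       │Cit┠──────────────────
──────┼───────────┼───┃┌────┬────┬────┬──
gh    │Hank Brown │Syd┃│ 10 │  2 │    │  
gh    │Dave Wilson│NYC┃├────┼────┼────┼──
dium  │Bob Smith  │NYC┃│  1 │ 11 │  3 │  
w     │Eve Jones  │Par┃├────┼────┼────┼──
gh    │Carol Jones│Lon┃│ 13 │  5 │  4 │  
itical│Frank Davis│Lon┃├────┼────┼────┼──
gh    │Hank Davis │Par┃│ 14 │  9 │ 15 │ 1
gh    │Bob Smith  │Tok┗━━━━━━━━━━━━━━━━━━
                       ┃━━━━━━━━━━━━━━━━━
                       ┃                 
                       ┃                 
                       ┃                 
                       ┃                 
                       ┃                 
━━━━━━━━━━━━━━━━━━━━━━━┛                 


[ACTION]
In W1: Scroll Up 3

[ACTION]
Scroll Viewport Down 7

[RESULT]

──────┼───────────┼───┃┌────┬────┬────┬──
gh    │Hank Brown │Syd┃│ 10 │  2 │    │  
gh    │Dave Wilson│NYC┃├────┼────┼────┼──
dium  │Bob Smith  │NYC┃│  1 │ 11 │  3 │  
w     │Eve Jones  │Par┃├────┼────┼────┼──
gh    │Carol Jones│Lon┃│ 13 │  5 │  4 │  
itical│Frank Davis│Lon┃├────┼────┼────┼──
gh    │Hank Davis │Par┃│ 14 │  9 │ 15 │ 1
gh    │Bob Smith  │Tok┗━━━━━━━━━━━━━━━━━━
                       ┃━━━━━━━━━━━━━━━━━
                       ┃                 
                       ┃                 
                       ┃                 
                       ┃                 
                       ┃                 
━━━━━━━━━━━━━━━━━━━━━━━┛                 
                                         
                                         


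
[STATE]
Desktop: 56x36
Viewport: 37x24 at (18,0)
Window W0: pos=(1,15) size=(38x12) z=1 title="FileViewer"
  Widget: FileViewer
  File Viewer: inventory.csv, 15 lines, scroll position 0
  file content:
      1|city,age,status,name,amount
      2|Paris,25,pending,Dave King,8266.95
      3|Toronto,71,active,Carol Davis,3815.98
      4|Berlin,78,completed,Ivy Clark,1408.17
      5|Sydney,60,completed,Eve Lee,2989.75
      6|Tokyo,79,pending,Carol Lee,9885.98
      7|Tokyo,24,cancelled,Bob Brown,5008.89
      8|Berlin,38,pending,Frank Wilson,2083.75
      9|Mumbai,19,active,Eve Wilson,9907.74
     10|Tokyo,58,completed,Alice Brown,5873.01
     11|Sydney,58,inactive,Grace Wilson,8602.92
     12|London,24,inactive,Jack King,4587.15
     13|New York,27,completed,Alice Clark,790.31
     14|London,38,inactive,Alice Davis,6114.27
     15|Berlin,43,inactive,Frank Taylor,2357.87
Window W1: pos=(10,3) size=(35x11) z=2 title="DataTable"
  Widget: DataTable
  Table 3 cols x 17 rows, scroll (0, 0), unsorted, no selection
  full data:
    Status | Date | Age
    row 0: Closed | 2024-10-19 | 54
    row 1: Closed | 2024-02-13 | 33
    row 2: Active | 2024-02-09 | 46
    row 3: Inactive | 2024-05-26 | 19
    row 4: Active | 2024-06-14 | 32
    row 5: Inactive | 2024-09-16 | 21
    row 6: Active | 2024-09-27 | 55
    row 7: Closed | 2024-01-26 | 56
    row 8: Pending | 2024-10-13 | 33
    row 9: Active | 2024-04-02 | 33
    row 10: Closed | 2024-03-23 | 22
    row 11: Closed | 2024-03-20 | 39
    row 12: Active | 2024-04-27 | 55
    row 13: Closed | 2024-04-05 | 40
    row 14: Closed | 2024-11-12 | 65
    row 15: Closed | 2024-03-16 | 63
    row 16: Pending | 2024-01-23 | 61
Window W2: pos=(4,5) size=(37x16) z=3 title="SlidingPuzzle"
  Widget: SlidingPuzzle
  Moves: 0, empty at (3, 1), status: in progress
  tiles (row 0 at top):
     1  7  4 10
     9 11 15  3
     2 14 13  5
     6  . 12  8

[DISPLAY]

                                     
                                     
                                     
━━━━━━━━━━━━━━━━━━━━━━━━━━┓          
ble                       ┃          
━━━━━━━━━━━━━━━━━━━━━━┓───┨          
e                     ┃   ┃          
──────────────────────┨   ┃          
──┬────┐              ┃   ┃          
4 │ 10 │              ┃   ┃          
──┼────┤              ┃   ┃          
5 │  3 │              ┃   ┃          
──┼────┤              ┃   ┃          
3 │  5 │              ┃━━━┛          
──┼────┤              ┃              
2 │  8 │              ┃              
──┴────┘              ┃              
                      ┃              
                      ┃              
                      ┃              
━━━━━━━━━━━━━━━━━━━━━━┛              
ted,Ivy Clark,1408.░┃                
ted,Eve Lee,2989.75░┃                
,Carol Lee,9885.98 ░┃                


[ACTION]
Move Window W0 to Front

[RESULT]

                                     
                                     
                                     
━━━━━━━━━━━━━━━━━━━━━━━━━━┓          
ble                       ┃          
━━━━━━━━━━━━━━━━━━━━━━┓───┨          
e                     ┃   ┃          
──────────────────────┨   ┃          
──┬────┐              ┃   ┃          
4 │ 10 │              ┃   ┃          
──┼────┤              ┃   ┃          
5 │  3 │              ┃   ┃          
──┼────┤              ┃   ┃          
3 │  5 │              ┃━━━┛          
──┼────┤              ┃              
━━━━━━━━━━━━━━━━━━━━┓ ┃              
                    ┃ ┃              
────────────────────┨ ┃              
name,amount        ▲┃ ┃              
,Dave King,8266.95 █┃ ┃              
e,Carol Davis,3815.░┃━┛              
ted,Ivy Clark,1408.░┃                
ted,Eve Lee,2989.75░┃                
,Carol Lee,9885.98 ░┃                


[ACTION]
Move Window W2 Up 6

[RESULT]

━━━━━━━━━━━━━━━━━━━━━━┓              
e                     ┃              
──────────────────────┨              
──┬────┐              ┃━━━┓          
4 │ 10 │              ┃   ┃          
──┼────┤              ┃───┨          
5 │  3 │              ┃   ┃          
──┼────┤              ┃   ┃          
3 │  5 │              ┃   ┃          
──┼────┤              ┃   ┃          
2 │  8 │              ┃   ┃          
──┴────┘              ┃   ┃          
                      ┃   ┃          
                      ┃━━━┛          
                      ┃              
━━━━━━━━━━━━━━━━━━━━┓━┛              
                    ┃                
────────────────────┨                
name,amount        ▲┃                
,Dave King,8266.95 █┃                
e,Carol Davis,3815.░┃                
ted,Ivy Clark,1408.░┃                
ted,Eve Lee,2989.75░┃                
,Carol Lee,9885.98 ░┃                


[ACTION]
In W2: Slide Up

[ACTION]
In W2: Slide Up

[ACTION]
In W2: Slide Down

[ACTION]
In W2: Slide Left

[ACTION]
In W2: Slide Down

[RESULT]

━━━━━━━━━━━━━━━━━━━━━━┓              
e                     ┃              
──────────────────────┨              
──┬────┐              ┃━━━┓          
4 │ 10 │              ┃   ┃          
──┼────┤              ┃───┨          
  │  3 │              ┃   ┃          
──┼────┤              ┃   ┃          
5 │  5 │              ┃   ┃          
──┼────┤              ┃   ┃          
2 │  8 │              ┃   ┃          
──┴────┘              ┃   ┃          
                      ┃   ┃          
                      ┃━━━┛          
                      ┃              
━━━━━━━━━━━━━━━━━━━━┓━┛              
                    ┃                
────────────────────┨                
name,amount        ▲┃                
,Dave King,8266.95 █┃                
e,Carol Davis,3815.░┃                
ted,Ivy Clark,1408.░┃                
ted,Eve Lee,2989.75░┃                
,Carol Lee,9885.98 ░┃                


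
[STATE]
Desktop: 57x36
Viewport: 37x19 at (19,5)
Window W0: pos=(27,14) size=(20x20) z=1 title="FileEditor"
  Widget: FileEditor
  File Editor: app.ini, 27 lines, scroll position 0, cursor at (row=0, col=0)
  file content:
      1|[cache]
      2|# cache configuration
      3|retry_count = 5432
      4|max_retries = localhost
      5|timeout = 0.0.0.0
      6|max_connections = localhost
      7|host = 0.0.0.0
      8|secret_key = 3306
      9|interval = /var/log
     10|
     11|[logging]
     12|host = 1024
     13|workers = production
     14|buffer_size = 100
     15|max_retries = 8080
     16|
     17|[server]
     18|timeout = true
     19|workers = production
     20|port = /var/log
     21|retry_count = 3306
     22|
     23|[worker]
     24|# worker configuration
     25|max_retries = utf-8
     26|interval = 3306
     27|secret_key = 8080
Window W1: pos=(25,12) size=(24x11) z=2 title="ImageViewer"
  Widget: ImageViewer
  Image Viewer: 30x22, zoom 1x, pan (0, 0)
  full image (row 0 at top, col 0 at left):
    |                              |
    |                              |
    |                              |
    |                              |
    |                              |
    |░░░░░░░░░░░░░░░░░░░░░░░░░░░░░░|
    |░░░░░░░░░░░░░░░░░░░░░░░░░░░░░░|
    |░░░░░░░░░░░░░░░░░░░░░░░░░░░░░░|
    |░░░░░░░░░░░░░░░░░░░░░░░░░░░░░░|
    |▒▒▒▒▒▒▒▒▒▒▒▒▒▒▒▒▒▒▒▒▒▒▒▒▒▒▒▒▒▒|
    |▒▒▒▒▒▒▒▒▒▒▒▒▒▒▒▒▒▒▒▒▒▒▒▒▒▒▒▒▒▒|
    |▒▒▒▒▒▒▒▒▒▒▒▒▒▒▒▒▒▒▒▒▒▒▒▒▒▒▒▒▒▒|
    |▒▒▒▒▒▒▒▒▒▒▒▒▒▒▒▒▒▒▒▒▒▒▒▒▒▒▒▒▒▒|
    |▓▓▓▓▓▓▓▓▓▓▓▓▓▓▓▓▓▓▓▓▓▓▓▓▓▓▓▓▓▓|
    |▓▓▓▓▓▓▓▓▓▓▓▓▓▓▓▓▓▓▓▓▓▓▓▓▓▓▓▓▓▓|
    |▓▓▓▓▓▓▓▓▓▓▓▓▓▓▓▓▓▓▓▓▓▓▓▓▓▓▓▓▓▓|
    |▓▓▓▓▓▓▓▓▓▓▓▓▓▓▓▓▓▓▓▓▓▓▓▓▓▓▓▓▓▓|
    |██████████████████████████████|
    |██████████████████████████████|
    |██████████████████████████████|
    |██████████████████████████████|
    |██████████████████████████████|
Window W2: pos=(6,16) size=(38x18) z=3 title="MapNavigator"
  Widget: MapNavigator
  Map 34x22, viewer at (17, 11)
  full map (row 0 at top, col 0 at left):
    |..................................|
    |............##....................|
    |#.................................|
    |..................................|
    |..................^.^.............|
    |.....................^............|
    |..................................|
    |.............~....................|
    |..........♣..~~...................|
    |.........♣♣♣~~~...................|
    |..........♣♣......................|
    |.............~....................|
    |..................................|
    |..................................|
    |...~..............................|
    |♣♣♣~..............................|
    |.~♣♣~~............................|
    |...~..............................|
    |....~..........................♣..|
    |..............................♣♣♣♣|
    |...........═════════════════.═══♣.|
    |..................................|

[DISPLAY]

                                     
                                     
                                     
                                     
                                     
                                     
                                     
      ┏━━━━━━━━━━━━━━━━━━━━━━┓       
      ┃ ImageViewer          ┃       
      ┠──────────────────────┨       
      ┃                      ┃       
━━━━━━━━━━━━━━━━━━━━━━━━┓    ┃       
r                       ┃    ┃       
────────────────────────┨    ┃       
.......^.^............. ┃    ┃       
..........^............ ┃░░░░┃       
....................... ┃░░░░┃       
..~.................... ┃━━━━┛       
..~~................... ┃ ░┃         


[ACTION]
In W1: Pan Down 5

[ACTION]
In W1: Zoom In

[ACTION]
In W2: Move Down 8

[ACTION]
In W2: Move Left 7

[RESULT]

                                     
                                     
                                     
                                     
                                     
                                     
                                     
      ┏━━━━━━━━━━━━━━━━━━━━━━┓       
      ┃ ImageViewer          ┃       
      ┠──────────────────────┨       
      ┃                      ┃       
━━━━━━━━━━━━━━━━━━━━━━━━┓    ┃       
r                       ┃    ┃       
────────────────────────┨    ┃       
........................┃    ┃       
........................┃░░░░┃       
........................┃░░░░┃       
........................┃━━━━┛       
~~......................┃ ░┃         


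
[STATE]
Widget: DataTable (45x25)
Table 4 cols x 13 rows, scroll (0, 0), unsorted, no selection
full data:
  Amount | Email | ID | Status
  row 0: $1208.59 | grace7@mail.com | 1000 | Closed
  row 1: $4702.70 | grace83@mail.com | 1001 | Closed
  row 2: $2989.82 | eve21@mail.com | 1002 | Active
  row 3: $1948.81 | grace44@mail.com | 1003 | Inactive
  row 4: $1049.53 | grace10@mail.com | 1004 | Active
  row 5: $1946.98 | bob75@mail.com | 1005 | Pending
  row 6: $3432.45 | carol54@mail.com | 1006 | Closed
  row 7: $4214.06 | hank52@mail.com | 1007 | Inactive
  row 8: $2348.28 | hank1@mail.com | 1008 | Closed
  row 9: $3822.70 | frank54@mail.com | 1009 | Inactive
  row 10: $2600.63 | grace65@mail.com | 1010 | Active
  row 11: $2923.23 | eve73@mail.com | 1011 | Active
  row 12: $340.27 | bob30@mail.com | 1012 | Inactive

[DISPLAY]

Amount  │Email           │ID  │Status        
────────┼────────────────┼────┼────────      
$1208.59│grace7@mail.com │1000│Closed        
$4702.70│grace83@mail.com│1001│Closed        
$2989.82│eve21@mail.com  │1002│Active        
$1948.81│grace44@mail.com│1003│Inactive      
$1049.53│grace10@mail.com│1004│Active        
$1946.98│bob75@mail.com  │1005│Pending       
$3432.45│carol54@mail.com│1006│Closed        
$4214.06│hank52@mail.com │1007│Inactive      
$2348.28│hank1@mail.com  │1008│Closed        
$3822.70│frank54@mail.com│1009│Inactive      
$2600.63│grace65@mail.com│1010│Active        
$2923.23│eve73@mail.com  │1011│Active        
$340.27 │bob30@mail.com  │1012│Inactive      
                                             
                                             
                                             
                                             
                                             
                                             
                                             
                                             
                                             
                                             


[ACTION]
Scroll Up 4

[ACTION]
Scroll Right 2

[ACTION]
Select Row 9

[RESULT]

Amount  │Email           │ID  │Status        
────────┼────────────────┼────┼────────      
$1208.59│grace7@mail.com │1000│Closed        
$4702.70│grace83@mail.com│1001│Closed        
$2989.82│eve21@mail.com  │1002│Active        
$1948.81│grace44@mail.com│1003│Inactive      
$1049.53│grace10@mail.com│1004│Active        
$1946.98│bob75@mail.com  │1005│Pending       
$3432.45│carol54@mail.com│1006│Closed        
$4214.06│hank52@mail.com │1007│Inactive      
$2348.28│hank1@mail.com  │1008│Closed        
>3822.70│frank54@mail.com│1009│Inactive      
$2600.63│grace65@mail.com│1010│Active        
$2923.23│eve73@mail.com  │1011│Active        
$340.27 │bob30@mail.com  │1012│Inactive      
                                             
                                             
                                             
                                             
                                             
                                             
                                             
                                             
                                             
                                             


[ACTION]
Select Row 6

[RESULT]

Amount  │Email           │ID  │Status        
────────┼────────────────┼────┼────────      
$1208.59│grace7@mail.com │1000│Closed        
$4702.70│grace83@mail.com│1001│Closed        
$2989.82│eve21@mail.com  │1002│Active        
$1948.81│grace44@mail.com│1003│Inactive      
$1049.53│grace10@mail.com│1004│Active        
$1946.98│bob75@mail.com  │1005│Pending       
>3432.45│carol54@mail.com│1006│Closed        
$4214.06│hank52@mail.com │1007│Inactive      
$2348.28│hank1@mail.com  │1008│Closed        
$3822.70│frank54@mail.com│1009│Inactive      
$2600.63│grace65@mail.com│1010│Active        
$2923.23│eve73@mail.com  │1011│Active        
$340.27 │bob30@mail.com  │1012│Inactive      
                                             
                                             
                                             
                                             
                                             
                                             
                                             
                                             
                                             
                                             


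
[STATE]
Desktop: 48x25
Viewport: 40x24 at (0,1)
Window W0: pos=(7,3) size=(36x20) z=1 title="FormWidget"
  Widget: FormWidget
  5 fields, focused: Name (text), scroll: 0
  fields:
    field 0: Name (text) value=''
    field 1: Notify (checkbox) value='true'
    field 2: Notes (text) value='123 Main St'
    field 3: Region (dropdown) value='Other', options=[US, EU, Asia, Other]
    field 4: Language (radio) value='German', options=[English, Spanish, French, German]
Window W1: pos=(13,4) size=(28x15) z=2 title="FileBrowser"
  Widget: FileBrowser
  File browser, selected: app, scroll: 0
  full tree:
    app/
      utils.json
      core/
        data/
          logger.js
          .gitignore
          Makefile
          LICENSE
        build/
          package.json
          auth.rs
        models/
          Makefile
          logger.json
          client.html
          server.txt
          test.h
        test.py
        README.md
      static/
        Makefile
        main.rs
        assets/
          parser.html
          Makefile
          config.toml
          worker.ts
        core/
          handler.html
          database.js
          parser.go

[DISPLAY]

                                        
                                        
       ┏━━━━━━━━━━━━━━━━━━━━━━━━━━━━━━━━
       ┃ Form┏━━━━━━━━━━━━━━━━━━━━━━━━━━
       ┠─────┃ FileBrowser              
       ┃> Nam┠──────────────────────────
       ┃  Not┃> [-] app/                
       ┃  Not┃    utils.json            
       ┃  Reg┃    [+] core/             
       ┃  Lan┃    [+] static/           
       ┃     ┃                          
       ┃     ┃                          
       ┃     ┃                          
       ┃     ┃                          
       ┃     ┃                          
       ┃     ┃                          
       ┃     ┃                          
       ┃     ┗━━━━━━━━━━━━━━━━━━━━━━━━━━
       ┃                                
       ┃                                
       ┃                                
       ┗━━━━━━━━━━━━━━━━━━━━━━━━━━━━━━━━
                                        
                                        


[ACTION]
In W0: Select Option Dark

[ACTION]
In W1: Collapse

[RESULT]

                                        
                                        
       ┏━━━━━━━━━━━━━━━━━━━━━━━━━━━━━━━━
       ┃ Form┏━━━━━━━━━━━━━━━━━━━━━━━━━━
       ┠─────┃ FileBrowser              
       ┃> Nam┠──────────────────────────
       ┃  Not┃> [+] app/                
       ┃  Not┃                          
       ┃  Reg┃                          
       ┃  Lan┃                          
       ┃     ┃                          
       ┃     ┃                          
       ┃     ┃                          
       ┃     ┃                          
       ┃     ┃                          
       ┃     ┃                          
       ┃     ┃                          
       ┃     ┗━━━━━━━━━━━━━━━━━━━━━━━━━━
       ┃                                
       ┃                                
       ┃                                
       ┗━━━━━━━━━━━━━━━━━━━━━━━━━━━━━━━━
                                        
                                        


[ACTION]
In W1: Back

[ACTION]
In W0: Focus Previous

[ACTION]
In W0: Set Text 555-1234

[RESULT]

                                        
                                        
       ┏━━━━━━━━━━━━━━━━━━━━━━━━━━━━━━━━
       ┃ Form┏━━━━━━━━━━━━━━━━━━━━━━━━━━
       ┠─────┃ FileBrowser              
       ┃  Nam┠──────────────────────────
       ┃  Not┃> [+] app/                
       ┃  Not┃                          
       ┃  Reg┃                          
       ┃> Lan┃                          
       ┃     ┃                          
       ┃     ┃                          
       ┃     ┃                          
       ┃     ┃                          
       ┃     ┃                          
       ┃     ┃                          
       ┃     ┃                          
       ┃     ┗━━━━━━━━━━━━━━━━━━━━━━━━━━
       ┃                                
       ┃                                
       ┃                                
       ┗━━━━━━━━━━━━━━━━━━━━━━━━━━━━━━━━
                                        
                                        


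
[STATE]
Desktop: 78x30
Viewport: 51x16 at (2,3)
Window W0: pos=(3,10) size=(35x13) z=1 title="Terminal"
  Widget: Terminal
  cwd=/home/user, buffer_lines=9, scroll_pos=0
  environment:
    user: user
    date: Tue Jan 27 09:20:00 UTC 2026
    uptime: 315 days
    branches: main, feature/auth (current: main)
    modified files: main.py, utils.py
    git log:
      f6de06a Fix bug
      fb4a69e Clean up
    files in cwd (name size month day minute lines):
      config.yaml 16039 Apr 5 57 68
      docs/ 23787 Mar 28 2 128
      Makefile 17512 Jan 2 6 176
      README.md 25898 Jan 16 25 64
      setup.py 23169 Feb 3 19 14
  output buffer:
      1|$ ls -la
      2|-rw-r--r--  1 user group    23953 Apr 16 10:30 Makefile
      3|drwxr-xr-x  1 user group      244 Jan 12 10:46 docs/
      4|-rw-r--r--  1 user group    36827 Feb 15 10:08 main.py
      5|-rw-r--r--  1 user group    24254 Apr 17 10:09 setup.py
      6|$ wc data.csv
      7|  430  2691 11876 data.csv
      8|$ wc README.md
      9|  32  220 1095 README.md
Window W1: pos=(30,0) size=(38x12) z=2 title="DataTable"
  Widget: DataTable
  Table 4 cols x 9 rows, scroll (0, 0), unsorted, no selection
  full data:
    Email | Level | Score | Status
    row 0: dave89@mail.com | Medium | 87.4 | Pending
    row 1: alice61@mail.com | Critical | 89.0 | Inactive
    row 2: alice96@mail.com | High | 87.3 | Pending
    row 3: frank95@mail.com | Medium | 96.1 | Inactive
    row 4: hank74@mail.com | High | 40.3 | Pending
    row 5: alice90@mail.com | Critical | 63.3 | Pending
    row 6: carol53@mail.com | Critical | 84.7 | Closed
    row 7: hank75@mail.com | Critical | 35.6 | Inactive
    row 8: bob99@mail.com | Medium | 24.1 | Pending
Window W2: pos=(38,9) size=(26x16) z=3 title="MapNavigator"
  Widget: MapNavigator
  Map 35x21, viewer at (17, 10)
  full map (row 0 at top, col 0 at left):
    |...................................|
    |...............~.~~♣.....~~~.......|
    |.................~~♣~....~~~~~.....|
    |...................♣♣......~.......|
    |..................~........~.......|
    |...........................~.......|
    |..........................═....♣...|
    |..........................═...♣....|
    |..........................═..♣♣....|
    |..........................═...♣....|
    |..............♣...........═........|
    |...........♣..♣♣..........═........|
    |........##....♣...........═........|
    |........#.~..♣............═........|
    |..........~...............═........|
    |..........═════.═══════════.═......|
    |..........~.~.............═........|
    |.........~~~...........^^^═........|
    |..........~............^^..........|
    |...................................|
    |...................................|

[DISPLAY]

                            ┃Email           │Level
                            ┃────────────────┼─────
                            ┃dave89@mail.com │Mediu
                            ┃alice61@mail.com│Criti
                            ┃alice96@mail.com│High 
                            ┃frank95@mail.com│Mediu
                            ┃hank74@┏━━━━━━━━━━━━━━
 ┏━━━━━━━━━━━━━━━━━━━━━━━━━━┃alice90┃ MapNavigator 
 ┃ Terminal                 ┗━━━━━━━┠──────────────
 ┠─────────────────────────────────┨┃.............~
 ┃$ ls -la                         ┃┃..............
 ┃-rw-r--r--  1 user group    23953┃┃..............
 ┃drwxr-xr-x  1 user group      244┃┃..............
 ┃-rw-r--r--  1 user group    36827┃┃..............
 ┃-rw-r--r--  1 user group    24254┃┃..............
 ┃$ wc data.csv                    ┃┃.........♣..@.


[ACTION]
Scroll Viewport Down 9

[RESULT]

 ┠─────────────────────────────────┨┃.............~
 ┃$ ls -la                         ┃┃..............
 ┃-rw-r--r--  1 user group    23953┃┃..............
 ┃drwxr-xr-x  1 user group      244┃┃..............
 ┃-rw-r--r--  1 user group    36827┃┃..............
 ┃-rw-r--r--  1 user group    24254┃┃..............
 ┃$ wc data.csv                    ┃┃.........♣..@.
 ┃  430  2691 11876 data.csv       ┃┃......♣..♣♣...
 ┃$ wc README.md                   ┃┃...##....♣....
 ┃  32  220 1095 README.md         ┃┃...#.~..♣.....
 ┗━━━━━━━━━━━━━━━━━━━━━━━━━━━━━━━━━┛┃.....~........
                                    ┃.....═════.═══
                                    ┗━━━━━━━━━━━━━━
                                                   
                                                   
                                                   


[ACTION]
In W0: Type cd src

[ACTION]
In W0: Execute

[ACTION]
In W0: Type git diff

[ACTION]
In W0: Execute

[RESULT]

 ┠─────────────────────────────────┨┃.............~
 ┃                                 ┃┃..............
 ┃$ git diff                       ┃┃..............
 ┃diff --git a/main.py b/main.py   ┃┃..............
 ┃--- a/main.py                    ┃┃..............
 ┃+++ b/main.py                    ┃┃..............
 ┃@@ -1,3 +1,4 @@                  ┃┃.........♣..@.
 ┃+# updated                       ┃┃......♣..♣♣...
 ┃ import sys                      ┃┃...##....♣....
 ┃$ █                              ┃┃...#.~..♣.....
 ┗━━━━━━━━━━━━━━━━━━━━━━━━━━━━━━━━━┛┃.....~........
                                    ┃.....═════.═══
                                    ┗━━━━━━━━━━━━━━
                                                   
                                                   
                                                   


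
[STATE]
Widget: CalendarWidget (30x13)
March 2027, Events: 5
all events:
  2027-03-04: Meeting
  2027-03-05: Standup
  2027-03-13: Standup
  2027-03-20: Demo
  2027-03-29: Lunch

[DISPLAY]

          March 2027          
Mo Tu We Th Fr Sa Su          
 1  2  3  4*  5*  6  7        
 8  9 10 11 12 13* 14         
15 16 17 18 19 20* 21         
22 23 24 25 26 27 28          
29* 30 31                     
                              
                              
                              
                              
                              
                              


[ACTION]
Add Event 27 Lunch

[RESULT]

          March 2027          
Mo Tu We Th Fr Sa Su          
 1  2  3  4*  5*  6  7        
 8  9 10 11 12 13* 14         
15 16 17 18 19 20* 21         
22 23 24 25 26 27* 28         
29* 30 31                     
                              
                              
                              
                              
                              
                              


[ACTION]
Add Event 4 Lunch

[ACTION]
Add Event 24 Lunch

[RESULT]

          March 2027          
Mo Tu We Th Fr Sa Su          
 1  2  3  4*  5*  6  7        
 8  9 10 11 12 13* 14         
15 16 17 18 19 20* 21         
22 23 24* 25 26 27* 28        
29* 30 31                     
                              
                              
                              
                              
                              
                              


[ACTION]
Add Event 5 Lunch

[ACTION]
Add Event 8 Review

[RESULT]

          March 2027          
Mo Tu We Th Fr Sa Su          
 1  2  3  4*  5*  6  7        
 8*  9 10 11 12 13* 14        
15 16 17 18 19 20* 21         
22 23 24* 25 26 27* 28        
29* 30 31                     
                              
                              
                              
                              
                              
                              


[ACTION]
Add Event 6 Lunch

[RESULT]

          March 2027          
Mo Tu We Th Fr Sa Su          
 1  2  3  4*  5*  6*  7       
 8*  9 10 11 12 13* 14        
15 16 17 18 19 20* 21         
22 23 24* 25 26 27* 28        
29* 30 31                     
                              
                              
                              
                              
                              
                              


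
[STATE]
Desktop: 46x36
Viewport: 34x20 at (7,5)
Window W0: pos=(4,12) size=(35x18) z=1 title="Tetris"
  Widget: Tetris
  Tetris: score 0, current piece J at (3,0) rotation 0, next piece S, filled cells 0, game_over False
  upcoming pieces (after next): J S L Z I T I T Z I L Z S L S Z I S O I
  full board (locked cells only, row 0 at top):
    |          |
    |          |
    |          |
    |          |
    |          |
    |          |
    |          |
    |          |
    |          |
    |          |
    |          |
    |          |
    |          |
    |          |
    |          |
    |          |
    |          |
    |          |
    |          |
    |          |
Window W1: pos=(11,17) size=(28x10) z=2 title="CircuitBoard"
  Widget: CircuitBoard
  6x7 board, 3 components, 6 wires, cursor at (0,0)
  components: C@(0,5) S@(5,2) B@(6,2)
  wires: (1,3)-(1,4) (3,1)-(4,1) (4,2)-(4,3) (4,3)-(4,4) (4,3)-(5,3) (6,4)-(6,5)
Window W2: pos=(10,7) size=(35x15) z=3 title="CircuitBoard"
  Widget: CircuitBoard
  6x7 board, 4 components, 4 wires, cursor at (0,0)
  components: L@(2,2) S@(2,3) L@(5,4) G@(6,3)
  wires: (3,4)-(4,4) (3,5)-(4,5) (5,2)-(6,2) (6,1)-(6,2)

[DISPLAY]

                                  
                                  
   ┏━━━━━━━━━━━━━━━━━━━━━━━━━━━━━━
   ┃ CircuitBoard                 
   ┠──────────────────────────────
   ┃   0 1 2 3 4 5                
   ┃0  [.]                        
━━━┃                              
etr┃1                             
───┃                              
   ┃2           L   S             
   ┃                              
   ┃3                   ·   ·     
   ┃                    │   │     
   ┃4                   ·   ·     
   ┃                              
   ┗━━━━━━━━━━━━━━━━━━━━━━━━━━━━━━
    ┃                          ┃  
    ┃1               · ─ ·     ┃  
    ┃                          ┃  


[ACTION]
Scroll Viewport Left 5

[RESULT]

                                  
                                  
        ┏━━━━━━━━━━━━━━━━━━━━━━━━━
        ┃ CircuitBoard            
        ┠─────────────────────────
        ┃   0 1 2 3 4 5           
        ┃0  [.]                   
  ┏━━━━━┃                         
  ┃ Tetr┃1                        
  ┠─────┃                         
  ┃     ┃2           L   S        
  ┃     ┃                         
  ┃     ┃3                   ·   ·
  ┃     ┃                    │   │
  ┃     ┃4                   ·   ·
  ┃     ┃                         
  ┃     ┗━━━━━━━━━━━━━━━━━━━━━━━━━
  ┃      ┃                        
  ┃      ┃1               · ─ ·   
  ┃      ┃                        


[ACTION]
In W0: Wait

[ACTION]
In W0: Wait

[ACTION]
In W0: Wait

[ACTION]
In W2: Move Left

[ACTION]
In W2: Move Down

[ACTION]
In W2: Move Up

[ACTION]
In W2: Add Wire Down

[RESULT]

                                  
                                  
        ┏━━━━━━━━━━━━━━━━━━━━━━━━━
        ┃ CircuitBoard            
        ┠─────────────────────────
        ┃   0 1 2 3 4 5           
        ┃0  [.]                   
  ┏━━━━━┃    │                    
  ┃ Tetr┃1   ·                    
  ┠─────┃                         
  ┃     ┃2           L   S        
  ┃     ┃                         
  ┃     ┃3                   ·   ·
  ┃     ┃                    │   │
  ┃     ┃4                   ·   ·
  ┃     ┃                         
  ┃     ┗━━━━━━━━━━━━━━━━━━━━━━━━━
  ┃      ┃                        
  ┃      ┃1               · ─ ·   
  ┃      ┃                        
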